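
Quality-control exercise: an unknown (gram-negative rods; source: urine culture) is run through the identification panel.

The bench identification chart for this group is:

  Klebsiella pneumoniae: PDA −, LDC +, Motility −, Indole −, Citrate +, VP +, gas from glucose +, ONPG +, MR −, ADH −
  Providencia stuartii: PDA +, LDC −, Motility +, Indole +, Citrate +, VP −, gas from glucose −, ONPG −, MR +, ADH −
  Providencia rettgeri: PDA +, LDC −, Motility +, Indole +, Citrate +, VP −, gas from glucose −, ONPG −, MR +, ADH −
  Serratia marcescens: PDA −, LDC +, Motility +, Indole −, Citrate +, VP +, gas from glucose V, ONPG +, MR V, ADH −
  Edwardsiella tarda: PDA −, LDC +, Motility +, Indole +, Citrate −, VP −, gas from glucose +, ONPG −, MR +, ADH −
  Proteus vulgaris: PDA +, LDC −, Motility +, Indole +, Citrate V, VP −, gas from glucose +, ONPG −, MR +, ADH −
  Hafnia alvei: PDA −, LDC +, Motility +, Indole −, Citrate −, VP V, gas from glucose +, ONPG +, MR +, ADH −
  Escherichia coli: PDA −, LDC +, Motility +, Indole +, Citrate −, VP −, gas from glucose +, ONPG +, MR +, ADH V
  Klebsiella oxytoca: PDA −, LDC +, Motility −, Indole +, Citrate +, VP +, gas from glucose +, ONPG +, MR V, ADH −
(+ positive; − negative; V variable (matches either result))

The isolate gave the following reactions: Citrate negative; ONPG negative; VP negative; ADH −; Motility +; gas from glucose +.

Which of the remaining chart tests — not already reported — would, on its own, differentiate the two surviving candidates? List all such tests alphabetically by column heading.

gas from glucose +: excludes Providencia stuartii, Providencia rettgeri — 7 left.
Motility +: excludes Klebsiella pneumoniae, Klebsiella oxytoca — 5 left.
VP −: excludes Serratia marcescens — 4 left.
Citrate −: all 4 remaining candidates are consistent.
ADH −: all 4 remaining candidates are consistent.
ONPG −: excludes Hafnia alvei, Escherichia coli — 2 left.
Two candidates remain: Edwardsiella tarda and Proteus vulgaris.
  PDA: Edwardsiella tarda −, Proteus vulgaris + — discriminates.
  LDC: Edwardsiella tarda +, Proteus vulgaris − — discriminates.
  Indole: + vs + — same for both, does not separate.
  MR: + vs + — same for both, does not separate.

LDC, PDA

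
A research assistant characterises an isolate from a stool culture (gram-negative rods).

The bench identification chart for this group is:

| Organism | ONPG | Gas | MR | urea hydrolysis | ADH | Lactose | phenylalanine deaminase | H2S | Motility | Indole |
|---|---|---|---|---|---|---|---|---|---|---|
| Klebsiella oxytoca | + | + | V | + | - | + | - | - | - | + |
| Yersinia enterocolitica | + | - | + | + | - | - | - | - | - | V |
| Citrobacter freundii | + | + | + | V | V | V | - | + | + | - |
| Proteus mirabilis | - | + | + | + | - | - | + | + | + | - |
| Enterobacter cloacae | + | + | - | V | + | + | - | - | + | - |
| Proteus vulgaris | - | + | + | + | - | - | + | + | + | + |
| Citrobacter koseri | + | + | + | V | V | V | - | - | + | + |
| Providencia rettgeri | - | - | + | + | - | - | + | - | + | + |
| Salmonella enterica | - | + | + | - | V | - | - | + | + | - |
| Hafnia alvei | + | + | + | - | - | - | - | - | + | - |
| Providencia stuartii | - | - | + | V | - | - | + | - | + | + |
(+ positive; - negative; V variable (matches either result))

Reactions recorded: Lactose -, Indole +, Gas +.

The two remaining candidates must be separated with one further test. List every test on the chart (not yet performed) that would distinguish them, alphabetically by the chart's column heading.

H2S, ONPG, phenylalanine deaminase

Indole +: excludes 5 organisms — 6 left.
Gas +: excludes Yersinia enterocolitica, Providencia rettgeri, Providencia stuartii — 3 left.
Lactose -: excludes Klebsiella oxytoca — 2 left.
Two candidates remain: Citrobacter koseri and Proteus vulgaris.
  ONPG: Citrobacter koseri +, Proteus vulgaris - — discriminates.
  MR: + vs + — same for both, does not separate.
  urea hydrolysis: V vs + — variable for at least one, does not separate.
  ADH: V vs - — variable for at least one, does not separate.
  phenylalanine deaminase: Citrobacter koseri -, Proteus vulgaris + — discriminates.
  H2S: Citrobacter koseri -, Proteus vulgaris + — discriminates.
  Motility: + vs + — same for both, does not separate.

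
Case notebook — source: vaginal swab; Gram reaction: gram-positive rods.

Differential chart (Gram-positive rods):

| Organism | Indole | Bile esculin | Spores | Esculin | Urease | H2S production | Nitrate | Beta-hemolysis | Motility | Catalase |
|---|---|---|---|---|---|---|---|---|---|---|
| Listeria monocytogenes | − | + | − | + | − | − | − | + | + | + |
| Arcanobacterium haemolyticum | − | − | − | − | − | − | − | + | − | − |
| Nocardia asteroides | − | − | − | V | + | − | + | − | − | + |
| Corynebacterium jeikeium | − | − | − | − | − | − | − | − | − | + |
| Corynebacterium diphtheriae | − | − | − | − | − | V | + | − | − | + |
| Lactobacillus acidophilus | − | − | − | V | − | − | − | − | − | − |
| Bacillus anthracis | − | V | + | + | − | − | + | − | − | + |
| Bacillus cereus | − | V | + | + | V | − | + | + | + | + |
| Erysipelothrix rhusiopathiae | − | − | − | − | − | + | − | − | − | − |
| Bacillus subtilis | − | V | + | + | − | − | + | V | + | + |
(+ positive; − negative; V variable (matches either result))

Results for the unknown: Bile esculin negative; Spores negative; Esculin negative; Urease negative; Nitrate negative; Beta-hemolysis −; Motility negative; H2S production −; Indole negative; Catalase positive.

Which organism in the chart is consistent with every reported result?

Corynebacterium jeikeium

H2S production −: excludes Erysipelothrix rhusiopathiae — 9 left.
Indole −: all 9 remaining candidates are consistent.
Bile esculin −: excludes Listeria monocytogenes — 8 left.
Motility −: excludes Bacillus cereus, Bacillus subtilis — 6 left.
Spores −: excludes Bacillus anthracis — 5 left.
Catalase +: excludes Arcanobacterium haemolyticum, Lactobacillus acidophilus — 3 left.
Urease −: excludes Nocardia asteroides — 2 left.
Nitrate −: excludes Corynebacterium diphtheriae — 1 left.
Beta-hemolysis −: the one remaining candidate is consistent.
Esculin −: the one remaining candidate is consistent.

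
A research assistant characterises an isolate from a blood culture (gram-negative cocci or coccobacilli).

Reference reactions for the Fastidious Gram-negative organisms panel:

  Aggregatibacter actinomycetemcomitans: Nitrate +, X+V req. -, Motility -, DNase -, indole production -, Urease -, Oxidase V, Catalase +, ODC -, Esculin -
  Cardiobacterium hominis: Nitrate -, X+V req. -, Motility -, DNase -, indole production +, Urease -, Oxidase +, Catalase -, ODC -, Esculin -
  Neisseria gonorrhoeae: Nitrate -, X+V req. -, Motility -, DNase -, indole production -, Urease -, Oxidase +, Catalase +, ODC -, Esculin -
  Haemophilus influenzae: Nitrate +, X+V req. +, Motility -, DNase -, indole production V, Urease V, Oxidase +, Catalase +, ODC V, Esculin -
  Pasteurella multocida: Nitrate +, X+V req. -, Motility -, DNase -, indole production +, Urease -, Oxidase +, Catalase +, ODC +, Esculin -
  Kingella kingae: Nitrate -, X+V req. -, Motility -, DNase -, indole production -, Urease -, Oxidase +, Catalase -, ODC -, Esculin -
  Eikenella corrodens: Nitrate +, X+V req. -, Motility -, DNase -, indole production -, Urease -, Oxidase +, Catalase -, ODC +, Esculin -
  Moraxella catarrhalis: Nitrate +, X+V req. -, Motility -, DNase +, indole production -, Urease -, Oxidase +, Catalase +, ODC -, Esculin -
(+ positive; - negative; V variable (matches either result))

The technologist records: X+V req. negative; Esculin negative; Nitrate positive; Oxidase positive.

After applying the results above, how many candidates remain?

4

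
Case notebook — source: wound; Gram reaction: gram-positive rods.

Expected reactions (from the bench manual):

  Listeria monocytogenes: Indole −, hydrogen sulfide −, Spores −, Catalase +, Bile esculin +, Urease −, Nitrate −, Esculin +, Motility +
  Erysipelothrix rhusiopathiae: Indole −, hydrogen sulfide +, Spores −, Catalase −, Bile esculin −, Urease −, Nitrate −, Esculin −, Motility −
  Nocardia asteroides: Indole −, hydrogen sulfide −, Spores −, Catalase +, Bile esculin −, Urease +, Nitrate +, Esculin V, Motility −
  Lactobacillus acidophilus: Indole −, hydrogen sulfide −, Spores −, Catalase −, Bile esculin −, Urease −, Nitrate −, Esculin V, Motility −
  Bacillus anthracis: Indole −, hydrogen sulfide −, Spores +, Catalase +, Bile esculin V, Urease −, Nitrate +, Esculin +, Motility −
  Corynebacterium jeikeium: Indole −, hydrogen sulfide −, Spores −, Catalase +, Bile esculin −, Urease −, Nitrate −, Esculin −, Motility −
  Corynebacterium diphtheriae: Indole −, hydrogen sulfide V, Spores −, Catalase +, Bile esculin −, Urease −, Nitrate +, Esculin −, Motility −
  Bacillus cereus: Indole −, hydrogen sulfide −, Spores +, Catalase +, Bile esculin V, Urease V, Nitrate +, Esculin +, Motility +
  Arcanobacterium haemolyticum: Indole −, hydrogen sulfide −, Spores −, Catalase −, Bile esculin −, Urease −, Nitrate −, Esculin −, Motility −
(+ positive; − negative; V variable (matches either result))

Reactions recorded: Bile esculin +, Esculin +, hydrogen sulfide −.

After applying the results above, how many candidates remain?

Esculin +: excludes Erysipelothrix rhusiopathiae, Corynebacterium jeikeium, Corynebacterium diphtheriae, Arcanobacterium haemolyticum — 5 left.
hydrogen sulfide −: all 5 remaining candidates are consistent.
Bile esculin +: excludes Nocardia asteroides, Lactobacillus acidophilus — 3 left.
Still consistent: Bacillus anthracis, Bacillus cereus, Listeria monocytogenes.

3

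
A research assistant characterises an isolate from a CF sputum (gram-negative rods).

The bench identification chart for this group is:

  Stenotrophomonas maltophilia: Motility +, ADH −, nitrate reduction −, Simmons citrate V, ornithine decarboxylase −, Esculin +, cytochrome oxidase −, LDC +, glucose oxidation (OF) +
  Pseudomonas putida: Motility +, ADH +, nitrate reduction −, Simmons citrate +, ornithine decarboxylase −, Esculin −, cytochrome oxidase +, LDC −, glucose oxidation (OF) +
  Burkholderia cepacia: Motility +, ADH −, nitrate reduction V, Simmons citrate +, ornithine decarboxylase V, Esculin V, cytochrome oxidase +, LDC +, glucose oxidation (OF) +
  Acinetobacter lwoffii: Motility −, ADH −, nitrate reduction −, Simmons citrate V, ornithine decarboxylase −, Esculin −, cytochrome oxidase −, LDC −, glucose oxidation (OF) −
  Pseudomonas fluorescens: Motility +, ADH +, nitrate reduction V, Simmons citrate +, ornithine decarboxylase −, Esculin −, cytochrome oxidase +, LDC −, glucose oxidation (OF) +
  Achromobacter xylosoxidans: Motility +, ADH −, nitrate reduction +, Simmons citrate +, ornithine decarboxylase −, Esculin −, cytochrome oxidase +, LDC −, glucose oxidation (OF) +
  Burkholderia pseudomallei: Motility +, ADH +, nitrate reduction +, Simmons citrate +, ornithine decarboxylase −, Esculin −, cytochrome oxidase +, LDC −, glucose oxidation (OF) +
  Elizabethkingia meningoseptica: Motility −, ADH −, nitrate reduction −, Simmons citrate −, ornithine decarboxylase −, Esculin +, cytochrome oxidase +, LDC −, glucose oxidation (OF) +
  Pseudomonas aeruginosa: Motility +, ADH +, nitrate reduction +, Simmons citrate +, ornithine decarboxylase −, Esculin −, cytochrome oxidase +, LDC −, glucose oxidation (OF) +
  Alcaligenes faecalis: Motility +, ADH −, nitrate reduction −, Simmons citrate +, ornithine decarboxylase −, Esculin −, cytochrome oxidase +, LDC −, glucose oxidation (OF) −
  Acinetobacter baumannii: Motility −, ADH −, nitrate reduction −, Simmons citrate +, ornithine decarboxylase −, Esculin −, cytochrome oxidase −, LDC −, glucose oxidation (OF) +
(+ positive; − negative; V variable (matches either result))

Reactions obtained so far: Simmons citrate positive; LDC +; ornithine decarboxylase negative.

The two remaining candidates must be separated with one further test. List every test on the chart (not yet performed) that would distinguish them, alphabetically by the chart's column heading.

ornithine decarboxylase −: all 11 remaining candidates are consistent.
LDC +: excludes 9 organisms — 2 left.
Simmons citrate +: all 2 remaining candidates are consistent.
Two candidates remain: Burkholderia cepacia and Stenotrophomonas maltophilia.
  Motility: + vs + — same for both, does not separate.
  ADH: − vs − — same for both, does not separate.
  nitrate reduction: V vs − — variable for at least one, does not separate.
  Esculin: V vs + — variable for at least one, does not separate.
  cytochrome oxidase: Burkholderia cepacia +, Stenotrophomonas maltophilia − — discriminates.
  glucose oxidation (OF): + vs + — same for both, does not separate.

cytochrome oxidase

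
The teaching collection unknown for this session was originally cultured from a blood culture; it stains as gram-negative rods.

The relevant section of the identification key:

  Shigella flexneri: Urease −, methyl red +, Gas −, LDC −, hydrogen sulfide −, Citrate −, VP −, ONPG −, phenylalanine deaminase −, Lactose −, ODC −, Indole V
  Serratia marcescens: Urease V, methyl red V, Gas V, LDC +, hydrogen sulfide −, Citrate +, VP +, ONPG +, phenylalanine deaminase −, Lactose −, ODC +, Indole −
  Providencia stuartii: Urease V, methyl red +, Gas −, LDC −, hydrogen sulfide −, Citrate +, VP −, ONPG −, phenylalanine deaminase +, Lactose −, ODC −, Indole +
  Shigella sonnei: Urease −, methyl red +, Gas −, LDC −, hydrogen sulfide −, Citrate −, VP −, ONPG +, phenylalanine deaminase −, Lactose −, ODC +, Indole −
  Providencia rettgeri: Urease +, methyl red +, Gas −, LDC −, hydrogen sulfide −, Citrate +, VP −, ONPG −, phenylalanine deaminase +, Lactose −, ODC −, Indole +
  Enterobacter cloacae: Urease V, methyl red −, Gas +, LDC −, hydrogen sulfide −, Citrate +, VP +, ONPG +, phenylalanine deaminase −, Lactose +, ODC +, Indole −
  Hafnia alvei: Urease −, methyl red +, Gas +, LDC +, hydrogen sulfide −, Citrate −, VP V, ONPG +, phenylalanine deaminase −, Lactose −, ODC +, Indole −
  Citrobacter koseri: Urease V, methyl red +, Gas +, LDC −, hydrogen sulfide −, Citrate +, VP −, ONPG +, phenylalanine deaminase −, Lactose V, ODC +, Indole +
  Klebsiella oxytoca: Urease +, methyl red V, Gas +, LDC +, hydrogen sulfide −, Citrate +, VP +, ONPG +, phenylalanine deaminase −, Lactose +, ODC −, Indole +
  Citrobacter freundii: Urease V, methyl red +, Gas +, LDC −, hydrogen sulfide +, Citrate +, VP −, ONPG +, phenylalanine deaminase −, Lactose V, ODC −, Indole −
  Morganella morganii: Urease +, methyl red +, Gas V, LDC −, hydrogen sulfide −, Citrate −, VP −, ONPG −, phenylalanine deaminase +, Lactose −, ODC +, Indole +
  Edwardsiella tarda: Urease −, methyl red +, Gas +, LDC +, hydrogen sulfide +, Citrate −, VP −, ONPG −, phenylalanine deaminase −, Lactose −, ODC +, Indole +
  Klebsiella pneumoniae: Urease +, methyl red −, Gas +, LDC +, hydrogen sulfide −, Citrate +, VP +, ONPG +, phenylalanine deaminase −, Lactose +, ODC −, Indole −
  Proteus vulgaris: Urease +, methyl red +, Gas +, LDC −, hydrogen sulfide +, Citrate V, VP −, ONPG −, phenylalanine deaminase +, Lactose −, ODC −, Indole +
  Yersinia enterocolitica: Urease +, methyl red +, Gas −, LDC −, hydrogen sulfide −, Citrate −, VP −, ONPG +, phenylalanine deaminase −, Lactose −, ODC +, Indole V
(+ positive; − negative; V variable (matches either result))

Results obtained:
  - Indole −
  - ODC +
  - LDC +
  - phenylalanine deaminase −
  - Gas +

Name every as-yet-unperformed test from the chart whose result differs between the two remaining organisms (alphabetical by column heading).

Citrate

ODC +: excludes 7 organisms — 8 left.
Gas +: excludes Shigella sonnei, Yersinia enterocolitica — 6 left.
Indole −: excludes Citrobacter koseri, Morganella morganii, Edwardsiella tarda — 3 left.
phenylalanine deaminase −: all 3 remaining candidates are consistent.
LDC +: excludes Enterobacter cloacae — 2 left.
Two candidates remain: Hafnia alvei and Serratia marcescens.
  Urease: − vs V — variable for at least one, does not separate.
  methyl red: + vs V — variable for at least one, does not separate.
  hydrogen sulfide: − vs − — same for both, does not separate.
  Citrate: Hafnia alvei −, Serratia marcescens + — discriminates.
  VP: V vs + — variable for at least one, does not separate.
  ONPG: + vs + — same for both, does not separate.
  Lactose: − vs − — same for both, does not separate.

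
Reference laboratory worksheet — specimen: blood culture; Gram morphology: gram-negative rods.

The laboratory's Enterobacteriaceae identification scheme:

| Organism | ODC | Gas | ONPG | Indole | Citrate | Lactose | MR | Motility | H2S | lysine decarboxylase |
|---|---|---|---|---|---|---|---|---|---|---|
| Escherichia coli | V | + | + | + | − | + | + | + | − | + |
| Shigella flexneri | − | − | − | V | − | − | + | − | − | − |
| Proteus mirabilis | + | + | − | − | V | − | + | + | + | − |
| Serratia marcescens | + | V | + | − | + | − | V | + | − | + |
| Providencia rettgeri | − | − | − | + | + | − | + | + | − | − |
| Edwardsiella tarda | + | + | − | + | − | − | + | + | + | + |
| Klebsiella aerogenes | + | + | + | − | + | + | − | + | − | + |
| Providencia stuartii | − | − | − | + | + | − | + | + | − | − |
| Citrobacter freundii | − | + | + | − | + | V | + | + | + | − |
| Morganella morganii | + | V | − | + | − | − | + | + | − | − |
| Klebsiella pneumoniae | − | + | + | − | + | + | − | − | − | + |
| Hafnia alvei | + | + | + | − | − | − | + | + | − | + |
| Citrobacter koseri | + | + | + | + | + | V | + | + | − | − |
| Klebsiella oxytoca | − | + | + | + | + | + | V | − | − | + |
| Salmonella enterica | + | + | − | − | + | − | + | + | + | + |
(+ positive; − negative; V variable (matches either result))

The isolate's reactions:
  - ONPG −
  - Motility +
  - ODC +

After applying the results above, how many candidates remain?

4

Motility +: excludes Shigella flexneri, Klebsiella pneumoniae, Klebsiella oxytoca — 12 left.
ONPG −: excludes 6 organisms — 6 left.
ODC +: excludes Providencia rettgeri, Providencia stuartii — 4 left.
Still consistent: Edwardsiella tarda, Morganella morganii, Proteus mirabilis, Salmonella enterica.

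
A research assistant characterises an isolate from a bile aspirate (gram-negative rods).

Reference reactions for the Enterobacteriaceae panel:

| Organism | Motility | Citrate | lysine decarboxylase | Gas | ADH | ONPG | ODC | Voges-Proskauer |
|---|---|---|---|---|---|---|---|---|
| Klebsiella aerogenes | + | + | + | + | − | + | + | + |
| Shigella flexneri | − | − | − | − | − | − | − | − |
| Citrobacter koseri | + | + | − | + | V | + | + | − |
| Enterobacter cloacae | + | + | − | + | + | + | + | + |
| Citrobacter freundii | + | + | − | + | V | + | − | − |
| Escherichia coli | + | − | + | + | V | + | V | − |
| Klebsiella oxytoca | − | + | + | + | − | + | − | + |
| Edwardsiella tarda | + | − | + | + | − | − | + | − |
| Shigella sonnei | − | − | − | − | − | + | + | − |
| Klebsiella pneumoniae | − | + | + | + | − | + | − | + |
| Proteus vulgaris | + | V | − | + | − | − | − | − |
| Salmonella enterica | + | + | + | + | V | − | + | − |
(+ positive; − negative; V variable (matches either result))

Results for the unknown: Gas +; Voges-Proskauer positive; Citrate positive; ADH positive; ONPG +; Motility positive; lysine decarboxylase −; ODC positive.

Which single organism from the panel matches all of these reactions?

Enterobacter cloacae

ADH +: excludes 7 organisms — 5 left.
ODC +: excludes Citrobacter freundii — 4 left.
Citrate +: excludes Escherichia coli — 3 left.
lysine decarboxylase −: excludes Salmonella enterica — 2 left.
Motility +: all 2 remaining candidates are consistent.
Voges-Proskauer +: excludes Citrobacter koseri — 1 left.
Gas +: the one remaining candidate is consistent.
ONPG +: the one remaining candidate is consistent.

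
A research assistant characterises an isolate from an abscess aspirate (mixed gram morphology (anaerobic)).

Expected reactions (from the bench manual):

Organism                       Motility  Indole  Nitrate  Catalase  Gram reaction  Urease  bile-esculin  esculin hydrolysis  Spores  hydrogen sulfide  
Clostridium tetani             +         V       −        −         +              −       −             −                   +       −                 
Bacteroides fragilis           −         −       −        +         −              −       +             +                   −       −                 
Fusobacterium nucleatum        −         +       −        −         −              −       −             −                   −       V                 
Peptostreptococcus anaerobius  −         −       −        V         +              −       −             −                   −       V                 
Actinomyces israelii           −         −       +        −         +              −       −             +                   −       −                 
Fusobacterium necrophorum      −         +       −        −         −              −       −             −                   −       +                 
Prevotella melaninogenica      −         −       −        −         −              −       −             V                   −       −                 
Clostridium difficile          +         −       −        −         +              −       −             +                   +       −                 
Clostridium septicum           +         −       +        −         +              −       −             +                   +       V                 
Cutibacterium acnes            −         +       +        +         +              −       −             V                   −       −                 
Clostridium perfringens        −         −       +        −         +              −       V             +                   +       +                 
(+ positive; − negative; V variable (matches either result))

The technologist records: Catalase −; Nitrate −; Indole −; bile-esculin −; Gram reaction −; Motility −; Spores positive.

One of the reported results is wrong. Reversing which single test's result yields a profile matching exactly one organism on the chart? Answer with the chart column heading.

As reported, no row in the chart matches all 7 reactions.
Reversing Gram reaction → still no organism matches.
Reversing Indole → still no organism matches.
Reversing Spores (to −) → unique match: Prevotella melaninogenica.
Reversing Nitrate → still no organism matches.
Reversing Catalase → still no organism matches.
Reversing Motility → still no organism matches.
Reversing bile-esculin → still no organism matches.

Spores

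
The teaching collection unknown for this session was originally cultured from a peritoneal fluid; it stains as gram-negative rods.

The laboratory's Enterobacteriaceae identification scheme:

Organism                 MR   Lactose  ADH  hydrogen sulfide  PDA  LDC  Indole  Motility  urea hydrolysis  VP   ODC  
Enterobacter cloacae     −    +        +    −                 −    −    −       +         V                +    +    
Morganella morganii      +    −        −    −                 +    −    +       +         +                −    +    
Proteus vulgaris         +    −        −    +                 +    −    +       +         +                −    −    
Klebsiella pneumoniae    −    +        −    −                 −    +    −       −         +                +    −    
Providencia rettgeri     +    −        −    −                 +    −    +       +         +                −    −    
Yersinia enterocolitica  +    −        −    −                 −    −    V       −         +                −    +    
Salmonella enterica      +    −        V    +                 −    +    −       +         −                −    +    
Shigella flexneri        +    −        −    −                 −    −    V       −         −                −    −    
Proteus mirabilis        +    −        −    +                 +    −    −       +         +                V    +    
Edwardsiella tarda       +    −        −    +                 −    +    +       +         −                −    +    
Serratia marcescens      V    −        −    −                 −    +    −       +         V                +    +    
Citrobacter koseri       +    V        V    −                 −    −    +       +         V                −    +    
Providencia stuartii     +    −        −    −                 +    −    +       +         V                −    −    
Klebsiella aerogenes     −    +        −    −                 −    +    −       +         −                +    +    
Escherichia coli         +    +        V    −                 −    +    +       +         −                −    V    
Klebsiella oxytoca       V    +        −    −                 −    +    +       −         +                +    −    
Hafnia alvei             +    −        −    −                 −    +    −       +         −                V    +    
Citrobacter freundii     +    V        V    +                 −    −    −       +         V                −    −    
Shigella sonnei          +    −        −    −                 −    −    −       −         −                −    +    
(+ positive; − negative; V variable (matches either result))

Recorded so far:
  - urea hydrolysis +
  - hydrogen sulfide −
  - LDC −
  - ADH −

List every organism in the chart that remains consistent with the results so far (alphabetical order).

Citrobacter koseri, Morganella morganii, Providencia rettgeri, Providencia stuartii, Yersinia enterocolitica

ADH −: excludes Enterobacter cloacae — 18 left.
hydrogen sulfide −: excludes 5 organisms — 13 left.
urea hydrolysis +: excludes 5 organisms — 8 left.
LDC −: excludes Klebsiella pneumoniae, Serratia marcescens, Klebsiella oxytoca — 5 left.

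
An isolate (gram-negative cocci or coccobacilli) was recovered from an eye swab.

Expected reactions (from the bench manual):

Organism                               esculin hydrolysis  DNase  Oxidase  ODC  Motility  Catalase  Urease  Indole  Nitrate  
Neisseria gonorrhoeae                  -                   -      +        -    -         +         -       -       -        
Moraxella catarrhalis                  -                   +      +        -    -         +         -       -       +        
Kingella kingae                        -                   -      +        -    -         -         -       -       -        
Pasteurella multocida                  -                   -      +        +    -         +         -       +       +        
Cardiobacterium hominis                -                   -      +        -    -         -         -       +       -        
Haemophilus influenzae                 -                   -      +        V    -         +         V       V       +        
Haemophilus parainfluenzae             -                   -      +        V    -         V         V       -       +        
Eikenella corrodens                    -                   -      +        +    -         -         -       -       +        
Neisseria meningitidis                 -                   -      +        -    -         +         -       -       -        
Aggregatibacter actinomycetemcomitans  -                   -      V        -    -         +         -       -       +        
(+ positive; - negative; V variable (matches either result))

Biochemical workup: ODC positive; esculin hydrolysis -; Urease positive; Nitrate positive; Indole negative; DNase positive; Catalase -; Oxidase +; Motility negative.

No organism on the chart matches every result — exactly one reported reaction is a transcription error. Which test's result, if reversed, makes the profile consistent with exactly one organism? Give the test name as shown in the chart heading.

DNase

As reported, no row in the chart matches all 9 reactions.
Reversing esculin hydrolysis → still no organism matches.
Reversing Nitrate → still no organism matches.
Reversing Catalase → still no organism matches.
Reversing Oxidase → still no organism matches.
Reversing ODC → still no organism matches.
Reversing Indole → still no organism matches.
Reversing Urease → still no organism matches.
Reversing Motility → still no organism matches.
Reversing DNase (to -) → unique match: Haemophilus parainfluenzae.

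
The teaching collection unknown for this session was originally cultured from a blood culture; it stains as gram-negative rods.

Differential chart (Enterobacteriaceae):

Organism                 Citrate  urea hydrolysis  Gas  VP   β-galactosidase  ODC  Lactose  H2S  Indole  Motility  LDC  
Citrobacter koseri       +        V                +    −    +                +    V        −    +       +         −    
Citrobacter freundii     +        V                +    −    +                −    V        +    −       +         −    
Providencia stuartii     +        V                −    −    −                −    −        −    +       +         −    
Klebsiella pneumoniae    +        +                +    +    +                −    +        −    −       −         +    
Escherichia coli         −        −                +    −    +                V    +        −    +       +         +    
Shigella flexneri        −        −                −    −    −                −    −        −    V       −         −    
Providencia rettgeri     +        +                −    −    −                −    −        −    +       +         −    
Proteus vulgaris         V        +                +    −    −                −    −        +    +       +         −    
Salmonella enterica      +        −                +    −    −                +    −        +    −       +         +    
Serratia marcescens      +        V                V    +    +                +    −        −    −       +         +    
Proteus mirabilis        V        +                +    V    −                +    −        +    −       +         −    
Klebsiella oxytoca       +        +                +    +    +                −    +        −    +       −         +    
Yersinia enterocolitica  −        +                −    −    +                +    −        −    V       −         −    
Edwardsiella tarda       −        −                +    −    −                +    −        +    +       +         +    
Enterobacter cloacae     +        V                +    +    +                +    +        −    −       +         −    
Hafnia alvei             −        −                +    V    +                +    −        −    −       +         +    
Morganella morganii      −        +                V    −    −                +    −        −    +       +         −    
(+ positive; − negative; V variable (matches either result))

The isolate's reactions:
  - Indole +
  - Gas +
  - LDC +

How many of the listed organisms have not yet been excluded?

Indole +: excludes 7 organisms — 10 left.
LDC +: excludes 7 organisms — 3 left.
Gas +: all 3 remaining candidates are consistent.
Still consistent: Edwardsiella tarda, Escherichia coli, Klebsiella oxytoca.

3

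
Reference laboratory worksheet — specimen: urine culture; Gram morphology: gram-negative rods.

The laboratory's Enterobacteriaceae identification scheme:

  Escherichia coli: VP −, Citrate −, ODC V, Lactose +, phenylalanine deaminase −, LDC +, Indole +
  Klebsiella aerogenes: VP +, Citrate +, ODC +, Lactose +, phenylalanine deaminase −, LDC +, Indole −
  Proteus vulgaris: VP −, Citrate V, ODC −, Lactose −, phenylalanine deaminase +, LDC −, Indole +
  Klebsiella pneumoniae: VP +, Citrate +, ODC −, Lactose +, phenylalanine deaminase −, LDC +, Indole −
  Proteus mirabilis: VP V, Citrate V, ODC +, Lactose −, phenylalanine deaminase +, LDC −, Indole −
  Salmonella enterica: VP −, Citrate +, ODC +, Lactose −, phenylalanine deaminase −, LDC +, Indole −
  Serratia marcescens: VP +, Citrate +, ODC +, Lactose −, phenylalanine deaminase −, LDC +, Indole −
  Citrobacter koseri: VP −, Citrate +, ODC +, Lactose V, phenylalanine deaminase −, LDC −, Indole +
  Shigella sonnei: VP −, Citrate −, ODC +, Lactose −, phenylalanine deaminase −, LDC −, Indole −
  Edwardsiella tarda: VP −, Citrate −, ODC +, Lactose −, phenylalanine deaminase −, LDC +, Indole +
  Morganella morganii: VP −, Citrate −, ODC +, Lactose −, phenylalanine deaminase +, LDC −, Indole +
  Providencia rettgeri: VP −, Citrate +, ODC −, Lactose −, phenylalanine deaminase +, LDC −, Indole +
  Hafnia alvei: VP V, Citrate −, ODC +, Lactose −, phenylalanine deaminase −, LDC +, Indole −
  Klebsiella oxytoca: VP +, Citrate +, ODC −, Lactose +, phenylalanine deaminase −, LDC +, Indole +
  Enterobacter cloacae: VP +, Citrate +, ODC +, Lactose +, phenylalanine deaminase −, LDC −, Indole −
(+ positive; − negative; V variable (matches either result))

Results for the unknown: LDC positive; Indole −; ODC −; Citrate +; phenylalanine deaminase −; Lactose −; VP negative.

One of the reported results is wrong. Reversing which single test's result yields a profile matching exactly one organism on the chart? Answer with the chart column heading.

ODC

As reported, no row in the chart matches all 7 reactions.
Reversing LDC → still no organism matches.
Reversing VP → still no organism matches.
Reversing Lactose → still no organism matches.
Reversing phenylalanine deaminase → still no organism matches.
Reversing Indole → still no organism matches.
Reversing ODC (to +) → unique match: Salmonella enterica.
Reversing Citrate → still no organism matches.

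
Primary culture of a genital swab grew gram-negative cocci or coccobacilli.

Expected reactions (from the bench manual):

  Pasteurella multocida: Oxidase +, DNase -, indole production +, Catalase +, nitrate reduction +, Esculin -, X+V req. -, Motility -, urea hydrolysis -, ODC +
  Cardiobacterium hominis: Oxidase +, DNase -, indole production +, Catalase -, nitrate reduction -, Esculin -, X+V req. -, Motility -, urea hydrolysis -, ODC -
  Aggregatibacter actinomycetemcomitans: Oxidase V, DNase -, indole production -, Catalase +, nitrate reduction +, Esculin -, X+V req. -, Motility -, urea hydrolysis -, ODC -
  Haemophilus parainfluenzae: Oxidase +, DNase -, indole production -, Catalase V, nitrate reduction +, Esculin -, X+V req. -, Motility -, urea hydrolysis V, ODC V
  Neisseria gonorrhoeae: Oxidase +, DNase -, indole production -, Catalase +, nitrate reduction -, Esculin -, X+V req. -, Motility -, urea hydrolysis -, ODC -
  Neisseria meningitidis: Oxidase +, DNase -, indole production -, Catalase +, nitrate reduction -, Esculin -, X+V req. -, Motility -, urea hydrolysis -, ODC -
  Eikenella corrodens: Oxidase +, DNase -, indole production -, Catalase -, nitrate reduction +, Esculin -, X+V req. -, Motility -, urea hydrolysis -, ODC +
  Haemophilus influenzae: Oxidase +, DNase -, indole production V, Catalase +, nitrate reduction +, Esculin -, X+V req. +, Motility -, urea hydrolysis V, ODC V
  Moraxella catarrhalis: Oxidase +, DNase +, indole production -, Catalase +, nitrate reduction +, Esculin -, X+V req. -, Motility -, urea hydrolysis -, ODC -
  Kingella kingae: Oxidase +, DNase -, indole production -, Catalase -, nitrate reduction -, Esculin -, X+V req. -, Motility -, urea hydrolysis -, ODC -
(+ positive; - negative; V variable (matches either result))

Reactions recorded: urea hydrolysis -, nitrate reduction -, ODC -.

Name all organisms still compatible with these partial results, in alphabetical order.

Cardiobacterium hominis, Kingella kingae, Neisseria gonorrhoeae, Neisseria meningitidis

urea hydrolysis -: all 10 remaining candidates are consistent.
nitrate reduction -: excludes 6 organisms — 4 left.
ODC -: all 4 remaining candidates are consistent.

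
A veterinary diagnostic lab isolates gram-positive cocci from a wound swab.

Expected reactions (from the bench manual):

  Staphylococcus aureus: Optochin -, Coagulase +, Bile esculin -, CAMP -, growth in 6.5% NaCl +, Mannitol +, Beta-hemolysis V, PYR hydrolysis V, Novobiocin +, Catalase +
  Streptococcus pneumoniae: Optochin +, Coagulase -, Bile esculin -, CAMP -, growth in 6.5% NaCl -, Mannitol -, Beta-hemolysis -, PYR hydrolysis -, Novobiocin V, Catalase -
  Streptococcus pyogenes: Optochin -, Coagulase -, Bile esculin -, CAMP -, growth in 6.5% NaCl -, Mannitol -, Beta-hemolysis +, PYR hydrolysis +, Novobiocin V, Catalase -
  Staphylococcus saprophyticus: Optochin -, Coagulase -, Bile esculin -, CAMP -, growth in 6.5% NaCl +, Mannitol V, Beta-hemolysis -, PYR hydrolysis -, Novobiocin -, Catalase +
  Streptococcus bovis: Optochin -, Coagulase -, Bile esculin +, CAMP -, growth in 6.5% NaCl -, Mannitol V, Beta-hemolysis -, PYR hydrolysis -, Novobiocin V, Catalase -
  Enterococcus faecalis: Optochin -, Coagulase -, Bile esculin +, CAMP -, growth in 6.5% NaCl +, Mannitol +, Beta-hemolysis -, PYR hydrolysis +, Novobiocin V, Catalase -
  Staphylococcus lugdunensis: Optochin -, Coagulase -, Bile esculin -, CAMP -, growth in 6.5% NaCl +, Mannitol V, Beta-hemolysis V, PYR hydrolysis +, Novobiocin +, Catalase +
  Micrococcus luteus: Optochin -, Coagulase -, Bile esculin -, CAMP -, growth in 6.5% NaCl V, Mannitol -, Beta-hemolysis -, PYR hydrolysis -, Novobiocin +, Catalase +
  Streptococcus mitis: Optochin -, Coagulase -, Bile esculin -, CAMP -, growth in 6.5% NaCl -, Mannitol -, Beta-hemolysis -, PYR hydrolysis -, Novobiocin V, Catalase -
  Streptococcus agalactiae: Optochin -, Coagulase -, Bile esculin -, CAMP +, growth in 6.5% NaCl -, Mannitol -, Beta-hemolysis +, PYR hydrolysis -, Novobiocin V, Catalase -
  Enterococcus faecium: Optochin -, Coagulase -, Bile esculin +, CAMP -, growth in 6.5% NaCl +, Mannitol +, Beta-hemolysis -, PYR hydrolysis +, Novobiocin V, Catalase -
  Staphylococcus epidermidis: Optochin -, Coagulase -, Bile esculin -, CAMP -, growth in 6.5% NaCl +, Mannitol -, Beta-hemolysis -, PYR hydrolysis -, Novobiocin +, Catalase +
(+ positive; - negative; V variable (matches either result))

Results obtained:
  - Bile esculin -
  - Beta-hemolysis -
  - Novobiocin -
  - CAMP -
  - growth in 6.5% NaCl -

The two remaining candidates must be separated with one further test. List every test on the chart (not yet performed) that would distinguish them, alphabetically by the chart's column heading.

Optochin

Beta-hemolysis -: excludes Streptococcus pyogenes, Streptococcus agalactiae — 10 left.
growth in 6.5% NaCl -: excludes 6 organisms — 4 left.
CAMP -: all 4 remaining candidates are consistent.
Bile esculin -: excludes Streptococcus bovis — 3 left.
Novobiocin -: excludes Micrococcus luteus — 2 left.
Two candidates remain: Streptococcus mitis and Streptococcus pneumoniae.
  Optochin: Streptococcus mitis -, Streptococcus pneumoniae + — discriminates.
  Coagulase: - vs - — same for both, does not separate.
  Mannitol: - vs - — same for both, does not separate.
  PYR hydrolysis: - vs - — same for both, does not separate.
  Catalase: - vs - — same for both, does not separate.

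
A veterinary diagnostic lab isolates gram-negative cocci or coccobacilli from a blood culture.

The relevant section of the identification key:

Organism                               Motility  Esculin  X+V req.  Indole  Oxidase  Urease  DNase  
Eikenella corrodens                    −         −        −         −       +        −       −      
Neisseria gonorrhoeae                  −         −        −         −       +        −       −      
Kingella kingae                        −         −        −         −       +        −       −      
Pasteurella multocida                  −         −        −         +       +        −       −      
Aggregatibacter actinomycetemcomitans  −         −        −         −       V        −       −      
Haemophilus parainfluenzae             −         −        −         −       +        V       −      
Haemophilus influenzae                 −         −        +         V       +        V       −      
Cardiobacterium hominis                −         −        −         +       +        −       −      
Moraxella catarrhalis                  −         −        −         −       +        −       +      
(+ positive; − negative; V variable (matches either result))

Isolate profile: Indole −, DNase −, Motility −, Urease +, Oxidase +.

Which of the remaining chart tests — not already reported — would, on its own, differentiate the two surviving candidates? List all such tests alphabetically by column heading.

X+V req.

Indole −: excludes Pasteurella multocida, Cardiobacterium hominis — 7 left.
Oxidase +: all 7 remaining candidates are consistent.
DNase −: excludes Moraxella catarrhalis — 6 left.
Motility −: all 6 remaining candidates are consistent.
Urease +: excludes Eikenella corrodens, Neisseria gonorrhoeae, Kingella kingae, Aggregatibacter actinomycetemcomitans — 2 left.
Two candidates remain: Haemophilus influenzae and Haemophilus parainfluenzae.
  Esculin: − vs − — same for both, does not separate.
  X+V req.: Haemophilus influenzae +, Haemophilus parainfluenzae − — discriminates.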